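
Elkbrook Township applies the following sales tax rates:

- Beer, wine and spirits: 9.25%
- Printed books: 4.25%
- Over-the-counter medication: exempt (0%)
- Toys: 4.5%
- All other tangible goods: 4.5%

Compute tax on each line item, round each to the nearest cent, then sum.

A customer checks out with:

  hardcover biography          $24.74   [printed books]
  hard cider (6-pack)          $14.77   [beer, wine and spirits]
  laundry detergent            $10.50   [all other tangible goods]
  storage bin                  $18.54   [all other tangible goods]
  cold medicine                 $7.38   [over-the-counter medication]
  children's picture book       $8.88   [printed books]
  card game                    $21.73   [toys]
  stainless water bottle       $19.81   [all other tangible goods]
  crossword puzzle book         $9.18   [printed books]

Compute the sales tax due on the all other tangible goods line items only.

Laundry detergent $10.50: all other tangible goods → 4.5% → $0.47
Storage bin $18.54: all other tangible goods → 4.5% → $0.83
Stainless water bottle $19.81: all other tangible goods → 4.5% → $0.89
Tax on all other tangible goods = $0.47 + $0.83 + $0.89 = $2.19

$2.19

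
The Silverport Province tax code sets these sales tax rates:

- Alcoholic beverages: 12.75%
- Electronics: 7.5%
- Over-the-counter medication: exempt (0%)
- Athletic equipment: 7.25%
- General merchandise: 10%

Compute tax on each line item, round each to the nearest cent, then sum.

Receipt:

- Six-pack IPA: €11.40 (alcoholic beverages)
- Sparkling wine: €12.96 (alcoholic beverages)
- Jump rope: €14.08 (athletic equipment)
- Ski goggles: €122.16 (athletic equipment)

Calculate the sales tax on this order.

Six-pack IPA €11.40: alcoholic beverages → 12.75% → €1.45
Sparkling wine €12.96: alcoholic beverages → 12.75% → €1.65
Jump rope €14.08: athletic equipment → 7.25% → €1.02
Ski goggles €122.16: athletic equipment → 7.25% → €8.86
Total tax = €1.45 + €1.65 + €1.02 + €8.86 = €12.98

€12.98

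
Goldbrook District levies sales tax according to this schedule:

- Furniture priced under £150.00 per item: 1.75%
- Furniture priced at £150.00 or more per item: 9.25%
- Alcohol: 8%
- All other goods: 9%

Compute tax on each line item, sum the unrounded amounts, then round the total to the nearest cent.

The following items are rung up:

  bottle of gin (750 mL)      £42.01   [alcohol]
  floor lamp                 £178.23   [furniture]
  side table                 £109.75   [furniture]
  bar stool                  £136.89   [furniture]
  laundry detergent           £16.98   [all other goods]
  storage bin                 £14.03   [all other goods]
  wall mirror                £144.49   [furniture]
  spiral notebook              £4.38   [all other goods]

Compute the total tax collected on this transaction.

Bottle of gin (750 mL) £42.01: alcohol → 8% → £3.3608
Floor lamp £178.23: furniture, £150.00 or more → 9.25% → £16.486275
Side table £109.75: furniture, under £150.00 → 1.75% → £1.920625
Bar stool £136.89: furniture, under £150.00 → 1.75% → £2.395575
Laundry detergent £16.98: all other goods → 9% → £1.5282
Storage bin £14.03: all other goods → 9% → £1.2627
Wall mirror £144.49: furniture, under £150.00 → 1.75% → £2.528575
Spiral notebook £4.38: all other goods → 9% → £0.3942
Unrounded tax sum = £29.87695 → £29.88

£29.88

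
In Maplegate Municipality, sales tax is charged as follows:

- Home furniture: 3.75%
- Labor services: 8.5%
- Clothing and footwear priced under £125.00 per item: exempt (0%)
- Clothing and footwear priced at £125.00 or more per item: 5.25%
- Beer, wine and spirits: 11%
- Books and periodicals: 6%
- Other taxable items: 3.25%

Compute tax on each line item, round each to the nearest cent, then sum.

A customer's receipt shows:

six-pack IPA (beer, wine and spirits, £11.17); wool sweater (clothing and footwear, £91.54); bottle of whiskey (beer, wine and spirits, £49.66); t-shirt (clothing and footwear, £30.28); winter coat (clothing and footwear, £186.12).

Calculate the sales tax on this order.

£16.46

Six-pack IPA £11.17: beer, wine and spirits → 11% → £1.23
Wool sweater £91.54: clothing and footwear, under £125.00 → 0% → £0.00
Bottle of whiskey £49.66: beer, wine and spirits → 11% → £5.46
T-shirt £30.28: clothing and footwear, under £125.00 → 0% → £0.00
Winter coat £186.12: clothing and footwear, £125.00 or more → 5.25% → £9.77
Total tax = £1.23 + £5.46 + £9.77 = £16.46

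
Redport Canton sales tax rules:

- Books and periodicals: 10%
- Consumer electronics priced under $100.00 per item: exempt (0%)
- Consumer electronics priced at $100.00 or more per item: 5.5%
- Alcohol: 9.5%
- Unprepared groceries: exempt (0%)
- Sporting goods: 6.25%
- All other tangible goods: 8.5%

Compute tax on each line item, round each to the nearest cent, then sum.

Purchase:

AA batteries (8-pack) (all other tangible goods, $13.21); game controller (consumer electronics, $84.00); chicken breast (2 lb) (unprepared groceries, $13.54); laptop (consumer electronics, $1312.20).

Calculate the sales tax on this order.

$73.29

AA batteries (8-pack) $13.21: all other tangible goods → 8.5% → $1.12
Game controller $84.00: consumer electronics, under $100.00 → 0% → $0.00
Chicken breast (2 lb) $13.54: unprepared groceries → 0% → $0.00
Laptop $1312.20: consumer electronics, $100.00 or more → 5.5% → $72.17
Total tax = $1.12 + $72.17 = $73.29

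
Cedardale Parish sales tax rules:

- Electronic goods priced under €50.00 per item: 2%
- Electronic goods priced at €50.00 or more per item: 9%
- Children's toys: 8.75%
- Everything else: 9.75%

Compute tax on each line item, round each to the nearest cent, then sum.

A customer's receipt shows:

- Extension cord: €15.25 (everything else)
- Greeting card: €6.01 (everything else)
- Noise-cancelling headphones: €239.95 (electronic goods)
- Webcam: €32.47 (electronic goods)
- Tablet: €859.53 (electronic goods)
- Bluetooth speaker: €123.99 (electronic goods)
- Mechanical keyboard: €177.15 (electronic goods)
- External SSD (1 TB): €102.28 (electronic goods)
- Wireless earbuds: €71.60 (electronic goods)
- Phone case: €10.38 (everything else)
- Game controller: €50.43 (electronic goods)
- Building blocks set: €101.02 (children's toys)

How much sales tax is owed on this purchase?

Extension cord €15.25: everything else → 9.75% → €1.49
Greeting card €6.01: everything else → 9.75% → €0.59
Noise-cancelling headphones €239.95: electronic goods, €50.00 or more → 9% → €21.60
Webcam €32.47: electronic goods, under €50.00 → 2% → €0.65
Tablet €859.53: electronic goods, €50.00 or more → 9% → €77.36
Bluetooth speaker €123.99: electronic goods, €50.00 or more → 9% → €11.16
Mechanical keyboard €177.15: electronic goods, €50.00 or more → 9% → €15.94
External SSD (1 TB) €102.28: electronic goods, €50.00 or more → 9% → €9.21
Wireless earbuds €71.60: electronic goods, €50.00 or more → 9% → €6.44
Phone case €10.38: everything else → 9.75% → €1.01
Game controller €50.43: electronic goods, €50.00 or more → 9% → €4.54
Building blocks set €101.02: children's toys → 8.75% → €8.84
Total tax = €1.49 + €0.59 + €21.60 + €0.65 + €77.36 + €11.16 + €15.94 + €9.21 + €6.44 + €1.01 + €4.54 + €8.84 = €158.83

€158.83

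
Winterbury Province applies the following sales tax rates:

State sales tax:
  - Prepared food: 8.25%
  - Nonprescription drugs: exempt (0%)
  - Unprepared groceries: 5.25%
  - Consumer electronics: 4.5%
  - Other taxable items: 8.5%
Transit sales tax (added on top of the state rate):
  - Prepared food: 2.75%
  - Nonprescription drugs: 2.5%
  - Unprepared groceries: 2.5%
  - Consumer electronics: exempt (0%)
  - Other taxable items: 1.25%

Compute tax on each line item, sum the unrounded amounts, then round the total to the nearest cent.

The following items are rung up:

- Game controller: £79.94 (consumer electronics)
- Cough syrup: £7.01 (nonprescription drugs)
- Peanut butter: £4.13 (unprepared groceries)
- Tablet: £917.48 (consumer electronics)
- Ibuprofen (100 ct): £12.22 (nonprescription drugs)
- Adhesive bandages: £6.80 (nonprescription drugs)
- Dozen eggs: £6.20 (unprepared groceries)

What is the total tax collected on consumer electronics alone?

Game controller £79.94: consumer electronics → 4.5% + 0% transit = 4.5% → £3.5973
Tablet £917.48: consumer electronics → 4.5% + 0% transit = 4.5% → £41.2866
Tax on consumer electronics: unrounded sum = £44.8839 → £44.88

£44.88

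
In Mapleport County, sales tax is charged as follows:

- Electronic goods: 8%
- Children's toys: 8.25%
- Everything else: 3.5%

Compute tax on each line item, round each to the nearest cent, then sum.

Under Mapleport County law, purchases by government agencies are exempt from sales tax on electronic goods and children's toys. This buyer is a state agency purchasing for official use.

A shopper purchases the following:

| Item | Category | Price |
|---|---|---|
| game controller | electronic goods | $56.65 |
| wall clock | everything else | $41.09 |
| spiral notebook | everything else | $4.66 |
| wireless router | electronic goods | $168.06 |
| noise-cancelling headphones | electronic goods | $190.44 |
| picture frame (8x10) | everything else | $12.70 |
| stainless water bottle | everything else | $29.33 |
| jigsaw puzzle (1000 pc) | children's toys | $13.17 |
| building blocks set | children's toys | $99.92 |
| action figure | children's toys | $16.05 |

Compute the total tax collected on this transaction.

Game controller $56.65: electronic goods, buyer-exempt → 0% → $0.00
Wall clock $41.09: everything else → 3.5% → $1.44
Spiral notebook $4.66: everything else → 3.5% → $0.16
Wireless router $168.06: electronic goods, buyer-exempt → 0% → $0.00
Noise-cancelling headphones $190.44: electronic goods, buyer-exempt → 0% → $0.00
Picture frame (8x10) $12.70: everything else → 3.5% → $0.44
Stainless water bottle $29.33: everything else → 3.5% → $1.03
Jigsaw puzzle (1000 pc) $13.17: children's toys, buyer-exempt → 0% → $0.00
Building blocks set $99.92: children's toys, buyer-exempt → 0% → $0.00
Action figure $16.05: children's toys, buyer-exempt → 0% → $0.00
Total tax = $1.44 + $0.16 + $0.44 + $1.03 = $3.07

$3.07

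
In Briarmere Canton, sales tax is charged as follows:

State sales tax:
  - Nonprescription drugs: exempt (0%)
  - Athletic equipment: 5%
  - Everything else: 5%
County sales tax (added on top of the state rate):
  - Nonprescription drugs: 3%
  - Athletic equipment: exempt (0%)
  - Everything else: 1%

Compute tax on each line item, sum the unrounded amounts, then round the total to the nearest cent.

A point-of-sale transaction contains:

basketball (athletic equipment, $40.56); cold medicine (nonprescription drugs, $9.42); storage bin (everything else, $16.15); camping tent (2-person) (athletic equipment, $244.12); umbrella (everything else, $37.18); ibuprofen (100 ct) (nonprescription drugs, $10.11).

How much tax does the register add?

$18.02

Basketball $40.56: athletic equipment → 5% + 0% county = 5% → $2.028
Cold medicine $9.42: nonprescription drugs → 0% + 3% county = 3% → $0.2826
Storage bin $16.15: everything else → 5% + 1% county = 6% → $0.969
Camping tent (2-person) $244.12: athletic equipment → 5% + 0% county = 5% → $12.206
Umbrella $37.18: everything else → 5% + 1% county = 6% → $2.2308
Ibuprofen (100 ct) $10.11: nonprescription drugs → 0% + 3% county = 3% → $0.3033
Unrounded tax sum = $18.0197 → $18.02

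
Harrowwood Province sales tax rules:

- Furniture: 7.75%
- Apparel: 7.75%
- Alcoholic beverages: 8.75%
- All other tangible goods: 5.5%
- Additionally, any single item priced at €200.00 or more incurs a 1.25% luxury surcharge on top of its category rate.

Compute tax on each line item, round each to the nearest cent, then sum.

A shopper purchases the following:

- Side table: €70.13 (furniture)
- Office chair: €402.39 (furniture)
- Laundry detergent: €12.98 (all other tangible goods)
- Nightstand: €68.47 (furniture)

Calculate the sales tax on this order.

Side table €70.13: furniture → 7.75% → €5.44
Office chair €402.39: furniture → 7.75% + 1.25% surcharge = 9% → €36.22
Laundry detergent €12.98: all other tangible goods → 5.5% → €0.71
Nightstand €68.47: furniture → 7.75% → €5.31
Total tax = €5.44 + €36.22 + €0.71 + €5.31 = €47.68

€47.68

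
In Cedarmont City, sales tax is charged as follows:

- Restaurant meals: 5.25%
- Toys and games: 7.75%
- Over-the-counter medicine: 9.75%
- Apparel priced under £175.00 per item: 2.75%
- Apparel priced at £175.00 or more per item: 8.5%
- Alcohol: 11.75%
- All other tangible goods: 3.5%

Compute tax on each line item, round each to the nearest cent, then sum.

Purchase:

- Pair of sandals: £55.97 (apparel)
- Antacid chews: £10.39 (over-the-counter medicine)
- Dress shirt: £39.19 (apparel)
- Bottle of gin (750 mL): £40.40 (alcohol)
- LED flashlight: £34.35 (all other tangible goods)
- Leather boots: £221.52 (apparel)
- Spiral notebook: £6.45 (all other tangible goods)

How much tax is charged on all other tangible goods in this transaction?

£1.43

LED flashlight £34.35: all other tangible goods → 3.5% → £1.20
Spiral notebook £6.45: all other tangible goods → 3.5% → £0.23
Tax on all other tangible goods = £1.20 + £0.23 = £1.43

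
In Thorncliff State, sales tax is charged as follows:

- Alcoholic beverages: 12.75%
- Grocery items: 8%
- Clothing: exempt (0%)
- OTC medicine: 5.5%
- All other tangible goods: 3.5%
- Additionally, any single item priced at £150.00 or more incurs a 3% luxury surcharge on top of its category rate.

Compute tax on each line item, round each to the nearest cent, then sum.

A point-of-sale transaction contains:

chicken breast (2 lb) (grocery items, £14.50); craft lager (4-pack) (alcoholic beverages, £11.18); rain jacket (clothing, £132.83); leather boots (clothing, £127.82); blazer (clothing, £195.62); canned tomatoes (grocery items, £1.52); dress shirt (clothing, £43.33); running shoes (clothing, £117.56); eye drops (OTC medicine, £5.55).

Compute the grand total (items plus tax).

Chicken breast (2 lb) £14.50: grocery items → 8% → £1.16
Craft lager (4-pack) £11.18: alcoholic beverages → 12.75% → £1.43
Rain jacket £132.83: clothing → 0% → £0.00
Leather boots £127.82: clothing → 0% → £0.00
Blazer £195.62: clothing → 0% + 3% surcharge = 3% → £5.87
Canned tomatoes £1.52: grocery items → 8% → £0.12
Dress shirt £43.33: clothing → 0% → £0.00
Running shoes £117.56: clothing → 0% → £0.00
Eye drops £5.55: OTC medicine → 5.5% → £0.31
Subtotal = £649.91; tax = £8.89; total due = £658.80

£658.80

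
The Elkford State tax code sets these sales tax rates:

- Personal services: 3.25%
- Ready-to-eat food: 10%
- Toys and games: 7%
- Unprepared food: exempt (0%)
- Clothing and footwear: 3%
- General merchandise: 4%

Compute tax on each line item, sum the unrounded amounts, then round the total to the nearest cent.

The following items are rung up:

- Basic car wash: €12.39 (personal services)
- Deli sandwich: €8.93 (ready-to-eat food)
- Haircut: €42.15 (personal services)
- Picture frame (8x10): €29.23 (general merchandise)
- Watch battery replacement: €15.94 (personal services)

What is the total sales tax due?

€4.35

Basic car wash €12.39: personal services → 3.25% → €0.402675
Deli sandwich €8.93: ready-to-eat food → 10% → €0.893
Haircut €42.15: personal services → 3.25% → €1.369875
Picture frame (8x10) €29.23: general merchandise → 4% → €1.1692
Watch battery replacement €15.94: personal services → 3.25% → €0.51805
Unrounded tax sum = €4.3528 → €4.35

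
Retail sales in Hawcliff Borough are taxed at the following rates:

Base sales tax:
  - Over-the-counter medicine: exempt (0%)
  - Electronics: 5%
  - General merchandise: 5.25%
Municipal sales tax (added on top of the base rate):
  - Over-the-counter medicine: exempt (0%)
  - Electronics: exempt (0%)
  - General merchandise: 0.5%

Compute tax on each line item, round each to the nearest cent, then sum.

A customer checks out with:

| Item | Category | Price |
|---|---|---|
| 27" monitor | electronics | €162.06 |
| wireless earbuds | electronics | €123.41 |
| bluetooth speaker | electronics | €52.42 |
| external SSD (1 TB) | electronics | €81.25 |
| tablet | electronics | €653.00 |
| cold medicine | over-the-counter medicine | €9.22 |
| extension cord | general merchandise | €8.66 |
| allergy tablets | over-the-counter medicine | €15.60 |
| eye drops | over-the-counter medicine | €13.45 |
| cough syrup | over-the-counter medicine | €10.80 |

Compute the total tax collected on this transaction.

€54.10

27" monitor €162.06: electronics → 5% + 0% municipal = 5% → €8.10
Wireless earbuds €123.41: electronics → 5% + 0% municipal = 5% → €6.17
Bluetooth speaker €52.42: electronics → 5% + 0% municipal = 5% → €2.62
External SSD (1 TB) €81.25: electronics → 5% + 0% municipal = 5% → €4.06
Tablet €653.00: electronics → 5% + 0% municipal = 5% → €32.65
Cold medicine €9.22: over-the-counter medicine → 0% + 0% municipal = 0% → €0.00
Extension cord €8.66: general merchandise → 5.25% + 0.5% municipal = 5.75% → €0.50
Allergy tablets €15.60: over-the-counter medicine → 0% + 0% municipal = 0% → €0.00
Eye drops €13.45: over-the-counter medicine → 0% + 0% municipal = 0% → €0.00
Cough syrup €10.80: over-the-counter medicine → 0% + 0% municipal = 0% → €0.00
Total tax = €8.10 + €6.17 + €2.62 + €4.06 + €32.65 + €0.50 = €54.10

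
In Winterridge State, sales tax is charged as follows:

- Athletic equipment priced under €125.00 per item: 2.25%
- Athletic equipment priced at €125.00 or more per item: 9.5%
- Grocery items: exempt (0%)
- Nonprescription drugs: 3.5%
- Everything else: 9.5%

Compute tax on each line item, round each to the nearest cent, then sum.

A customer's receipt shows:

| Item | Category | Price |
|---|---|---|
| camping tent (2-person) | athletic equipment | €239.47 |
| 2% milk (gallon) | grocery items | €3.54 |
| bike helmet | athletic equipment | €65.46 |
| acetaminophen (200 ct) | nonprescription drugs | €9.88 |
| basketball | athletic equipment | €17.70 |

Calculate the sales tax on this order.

€24.97

Camping tent (2-person) €239.47: athletic equipment, €125.00 or more → 9.5% → €22.75
2% milk (gallon) €3.54: grocery items → 0% → €0.00
Bike helmet €65.46: athletic equipment, under €125.00 → 2.25% → €1.47
Acetaminophen (200 ct) €9.88: nonprescription drugs → 3.5% → €0.35
Basketball €17.70: athletic equipment, under €125.00 → 2.25% → €0.40
Total tax = €22.75 + €1.47 + €0.35 + €0.40 = €24.97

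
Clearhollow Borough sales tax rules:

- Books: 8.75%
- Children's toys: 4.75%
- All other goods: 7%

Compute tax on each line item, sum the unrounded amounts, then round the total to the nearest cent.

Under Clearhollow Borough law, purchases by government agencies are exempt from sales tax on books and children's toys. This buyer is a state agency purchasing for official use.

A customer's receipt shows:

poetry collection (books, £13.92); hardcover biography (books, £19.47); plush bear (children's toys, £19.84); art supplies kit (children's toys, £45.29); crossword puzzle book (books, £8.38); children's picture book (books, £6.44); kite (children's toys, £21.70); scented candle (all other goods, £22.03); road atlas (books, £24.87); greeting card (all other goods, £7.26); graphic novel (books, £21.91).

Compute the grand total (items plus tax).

Poetry collection £13.92: books, buyer-exempt → 0% → £0.00
Hardcover biography £19.47: books, buyer-exempt → 0% → £0.00
Plush bear £19.84: children's toys, buyer-exempt → 0% → £0.00
Art supplies kit £45.29: children's toys, buyer-exempt → 0% → £0.00
Crossword puzzle book £8.38: books, buyer-exempt → 0% → £0.00
Children's picture book £6.44: books, buyer-exempt → 0% → £0.00
Kite £21.70: children's toys, buyer-exempt → 0% → £0.00
Scented candle £22.03: all other goods → 7% → £1.5421
Road atlas £24.87: books, buyer-exempt → 0% → £0.00
Greeting card £7.26: all other goods → 7% → £0.5082
Graphic novel £21.91: books, buyer-exempt → 0% → £0.00
Subtotal = £211.11; unrounded tax = £2.0503 → £2.05; total due = £213.16

£213.16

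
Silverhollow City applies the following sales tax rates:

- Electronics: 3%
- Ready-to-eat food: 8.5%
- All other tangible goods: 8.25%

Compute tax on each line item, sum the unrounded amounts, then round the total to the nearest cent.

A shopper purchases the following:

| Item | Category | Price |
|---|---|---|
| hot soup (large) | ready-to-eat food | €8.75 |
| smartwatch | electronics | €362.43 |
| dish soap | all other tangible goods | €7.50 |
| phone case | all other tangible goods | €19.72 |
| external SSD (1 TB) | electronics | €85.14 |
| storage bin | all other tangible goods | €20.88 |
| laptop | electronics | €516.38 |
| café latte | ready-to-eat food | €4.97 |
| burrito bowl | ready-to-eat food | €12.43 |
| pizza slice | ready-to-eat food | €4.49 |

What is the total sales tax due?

€35.49

Hot soup (large) €8.75: ready-to-eat food → 8.5% → €0.74375
Smartwatch €362.43: electronics → 3% → €10.8729
Dish soap €7.50: all other tangible goods → 8.25% → €0.61875
Phone case €19.72: all other tangible goods → 8.25% → €1.6269
External SSD (1 TB) €85.14: electronics → 3% → €2.5542
Storage bin €20.88: all other tangible goods → 8.25% → €1.7226
Laptop €516.38: electronics → 3% → €15.4914
Café latte €4.97: ready-to-eat food → 8.5% → €0.42245
Burrito bowl €12.43: ready-to-eat food → 8.5% → €1.05655
Pizza slice €4.49: ready-to-eat food → 8.5% → €0.38165
Unrounded tax sum = €35.49115 → €35.49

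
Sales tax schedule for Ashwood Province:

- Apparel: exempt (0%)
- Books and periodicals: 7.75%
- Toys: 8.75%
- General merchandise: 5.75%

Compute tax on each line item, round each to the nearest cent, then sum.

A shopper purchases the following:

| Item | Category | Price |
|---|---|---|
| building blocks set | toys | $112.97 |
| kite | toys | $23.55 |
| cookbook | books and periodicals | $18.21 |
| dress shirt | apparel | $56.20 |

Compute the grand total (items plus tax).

$224.28

Building blocks set $112.97: toys → 8.75% → $9.88
Kite $23.55: toys → 8.75% → $2.06
Cookbook $18.21: books and periodicals → 7.75% → $1.41
Dress shirt $56.20: apparel → 0% → $0.00
Subtotal = $210.93; tax = $13.35; total due = $224.28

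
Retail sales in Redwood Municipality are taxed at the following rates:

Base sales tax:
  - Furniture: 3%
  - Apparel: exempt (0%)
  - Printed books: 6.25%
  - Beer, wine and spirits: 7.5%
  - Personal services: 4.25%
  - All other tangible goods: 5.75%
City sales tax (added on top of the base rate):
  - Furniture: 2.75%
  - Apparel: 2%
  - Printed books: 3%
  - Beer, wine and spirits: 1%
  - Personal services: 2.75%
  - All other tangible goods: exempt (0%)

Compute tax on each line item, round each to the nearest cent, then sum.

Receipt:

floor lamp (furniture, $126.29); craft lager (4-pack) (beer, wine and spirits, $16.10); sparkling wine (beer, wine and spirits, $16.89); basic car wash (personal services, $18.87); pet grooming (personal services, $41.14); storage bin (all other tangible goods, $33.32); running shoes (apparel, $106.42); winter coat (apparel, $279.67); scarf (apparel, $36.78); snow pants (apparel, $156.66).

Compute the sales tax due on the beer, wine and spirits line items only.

$2.81

Craft lager (4-pack) $16.10: beer, wine and spirits → 7.5% + 1% city = 8.5% → $1.37
Sparkling wine $16.89: beer, wine and spirits → 7.5% + 1% city = 8.5% → $1.44
Tax on beer, wine and spirits = $1.37 + $1.44 = $2.81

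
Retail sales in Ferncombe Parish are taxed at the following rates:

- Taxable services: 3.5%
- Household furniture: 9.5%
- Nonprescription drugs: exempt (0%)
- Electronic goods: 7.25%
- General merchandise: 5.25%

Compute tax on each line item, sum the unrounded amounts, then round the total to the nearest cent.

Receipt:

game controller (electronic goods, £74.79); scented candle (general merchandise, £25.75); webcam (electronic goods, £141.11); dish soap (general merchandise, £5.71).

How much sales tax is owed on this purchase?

Game controller £74.79: electronic goods → 7.25% → £5.422275
Scented candle £25.75: general merchandise → 5.25% → £1.351875
Webcam £141.11: electronic goods → 7.25% → £10.230475
Dish soap £5.71: general merchandise → 5.25% → £0.299775
Unrounded tax sum = £17.3044 → £17.30

£17.30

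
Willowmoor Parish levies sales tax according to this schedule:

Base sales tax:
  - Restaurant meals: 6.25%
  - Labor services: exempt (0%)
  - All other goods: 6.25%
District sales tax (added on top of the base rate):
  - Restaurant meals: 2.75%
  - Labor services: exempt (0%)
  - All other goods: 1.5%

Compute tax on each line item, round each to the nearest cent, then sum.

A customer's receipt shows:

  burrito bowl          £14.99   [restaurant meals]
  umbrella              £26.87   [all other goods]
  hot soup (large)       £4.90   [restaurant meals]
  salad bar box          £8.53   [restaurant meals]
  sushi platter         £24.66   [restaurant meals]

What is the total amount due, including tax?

£86.81

Burrito bowl £14.99: restaurant meals → 6.25% + 2.75% district = 9% → £1.35
Umbrella £26.87: all other goods → 6.25% + 1.5% district = 7.75% → £2.08
Hot soup (large) £4.90: restaurant meals → 6.25% + 2.75% district = 9% → £0.44
Salad bar box £8.53: restaurant meals → 6.25% + 2.75% district = 9% → £0.77
Sushi platter £24.66: restaurant meals → 6.25% + 2.75% district = 9% → £2.22
Subtotal = £79.95; tax = £6.86; total due = £86.81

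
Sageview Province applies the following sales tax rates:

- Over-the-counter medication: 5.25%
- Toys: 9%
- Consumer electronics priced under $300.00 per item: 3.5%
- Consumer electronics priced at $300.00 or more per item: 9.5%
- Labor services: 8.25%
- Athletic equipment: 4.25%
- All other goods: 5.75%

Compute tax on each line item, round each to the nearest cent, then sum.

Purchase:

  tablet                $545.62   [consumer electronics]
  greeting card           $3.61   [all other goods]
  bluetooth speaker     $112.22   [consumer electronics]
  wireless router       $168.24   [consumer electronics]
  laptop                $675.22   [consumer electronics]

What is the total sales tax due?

$126.01

Tablet $545.62: consumer electronics, $300.00 or more → 9.5% → $51.83
Greeting card $3.61: all other goods → 5.75% → $0.21
Bluetooth speaker $112.22: consumer electronics, under $300.00 → 3.5% → $3.93
Wireless router $168.24: consumer electronics, under $300.00 → 3.5% → $5.89
Laptop $675.22: consumer electronics, $300.00 or more → 9.5% → $64.15
Total tax = $51.83 + $0.21 + $3.93 + $5.89 + $64.15 = $126.01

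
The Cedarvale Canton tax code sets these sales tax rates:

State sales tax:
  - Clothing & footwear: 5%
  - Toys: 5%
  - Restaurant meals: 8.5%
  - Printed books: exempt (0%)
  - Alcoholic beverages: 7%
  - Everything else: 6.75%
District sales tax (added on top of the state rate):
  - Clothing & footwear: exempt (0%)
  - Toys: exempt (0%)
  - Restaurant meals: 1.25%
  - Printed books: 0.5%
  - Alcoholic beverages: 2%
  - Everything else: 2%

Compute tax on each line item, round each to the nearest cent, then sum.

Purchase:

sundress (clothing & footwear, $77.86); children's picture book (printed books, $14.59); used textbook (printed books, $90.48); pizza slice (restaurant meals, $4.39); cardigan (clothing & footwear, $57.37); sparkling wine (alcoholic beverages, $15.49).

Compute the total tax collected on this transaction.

$9.10

Sundress $77.86: clothing & footwear → 5% + 0% district = 5% → $3.89
Children's picture book $14.59: printed books → 0% + 0.5% district = 0.5% → $0.07
Used textbook $90.48: printed books → 0% + 0.5% district = 0.5% → $0.45
Pizza slice $4.39: restaurant meals → 8.5% + 1.25% district = 9.75% → $0.43
Cardigan $57.37: clothing & footwear → 5% + 0% district = 5% → $2.87
Sparkling wine $15.49: alcoholic beverages → 7% + 2% district = 9% → $1.39
Total tax = $3.89 + $0.07 + $0.45 + $0.43 + $2.87 + $1.39 = $9.10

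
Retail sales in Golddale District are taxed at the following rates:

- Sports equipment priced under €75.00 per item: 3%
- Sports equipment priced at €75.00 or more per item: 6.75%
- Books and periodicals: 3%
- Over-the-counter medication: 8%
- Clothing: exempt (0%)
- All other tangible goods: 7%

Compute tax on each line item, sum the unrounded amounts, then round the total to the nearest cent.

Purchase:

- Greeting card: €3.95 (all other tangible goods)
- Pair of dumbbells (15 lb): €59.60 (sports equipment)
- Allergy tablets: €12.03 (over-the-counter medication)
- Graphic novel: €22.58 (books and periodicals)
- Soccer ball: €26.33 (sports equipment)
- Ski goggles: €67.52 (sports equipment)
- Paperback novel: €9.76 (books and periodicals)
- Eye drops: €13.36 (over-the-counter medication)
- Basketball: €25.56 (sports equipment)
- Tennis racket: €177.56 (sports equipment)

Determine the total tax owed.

Greeting card €3.95: all other tangible goods → 7% → €0.2765
Pair of dumbbells (15 lb) €59.60: sports equipment, under €75.00 → 3% → €1.788
Allergy tablets €12.03: over-the-counter medication → 8% → €0.9624
Graphic novel €22.58: books and periodicals → 3% → €0.6774
Soccer ball €26.33: sports equipment, under €75.00 → 3% → €0.7899
Ski goggles €67.52: sports equipment, under €75.00 → 3% → €2.0256
Paperback novel €9.76: books and periodicals → 3% → €0.2928
Eye drops €13.36: over-the-counter medication → 8% → €1.0688
Basketball €25.56: sports equipment, under €75.00 → 3% → €0.7668
Tennis racket €177.56: sports equipment, €75.00 or more → 6.75% → €11.9853
Unrounded tax sum = €20.6335 → €20.63

€20.63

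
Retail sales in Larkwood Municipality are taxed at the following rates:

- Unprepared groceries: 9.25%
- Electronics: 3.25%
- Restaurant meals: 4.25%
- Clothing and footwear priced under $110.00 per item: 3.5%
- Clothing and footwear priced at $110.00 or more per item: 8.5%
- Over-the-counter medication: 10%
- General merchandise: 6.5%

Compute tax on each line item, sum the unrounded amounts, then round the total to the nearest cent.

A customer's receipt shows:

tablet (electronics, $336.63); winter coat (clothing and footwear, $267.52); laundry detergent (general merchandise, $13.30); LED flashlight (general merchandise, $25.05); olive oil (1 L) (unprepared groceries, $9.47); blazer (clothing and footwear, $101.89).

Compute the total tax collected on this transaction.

Tablet $336.63: electronics → 3.25% → $10.940475
Winter coat $267.52: clothing and footwear, $110.00 or more → 8.5% → $22.7392
Laundry detergent $13.30: general merchandise → 6.5% → $0.8645
LED flashlight $25.05: general merchandise → 6.5% → $1.62825
Olive oil (1 L) $9.47: unprepared groceries → 9.25% → $0.875975
Blazer $101.89: clothing and footwear, under $110.00 → 3.5% → $3.56615
Unrounded tax sum = $40.61455 → $40.61

$40.61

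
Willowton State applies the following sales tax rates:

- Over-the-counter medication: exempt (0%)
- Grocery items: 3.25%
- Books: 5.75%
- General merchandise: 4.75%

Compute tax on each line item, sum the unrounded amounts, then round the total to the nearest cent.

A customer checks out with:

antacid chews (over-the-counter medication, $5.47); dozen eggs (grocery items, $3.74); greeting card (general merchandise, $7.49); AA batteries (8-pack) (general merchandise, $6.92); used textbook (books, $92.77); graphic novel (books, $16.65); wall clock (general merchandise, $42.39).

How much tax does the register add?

Antacid chews $5.47: over-the-counter medication → 0% → $0.00
Dozen eggs $3.74: grocery items → 3.25% → $0.12155
Greeting card $7.49: general merchandise → 4.75% → $0.355775
AA batteries (8-pack) $6.92: general merchandise → 4.75% → $0.3287
Used textbook $92.77: books → 5.75% → $5.334275
Graphic novel $16.65: books → 5.75% → $0.957375
Wall clock $42.39: general merchandise → 4.75% → $2.013525
Unrounded tax sum = $9.1112 → $9.11

$9.11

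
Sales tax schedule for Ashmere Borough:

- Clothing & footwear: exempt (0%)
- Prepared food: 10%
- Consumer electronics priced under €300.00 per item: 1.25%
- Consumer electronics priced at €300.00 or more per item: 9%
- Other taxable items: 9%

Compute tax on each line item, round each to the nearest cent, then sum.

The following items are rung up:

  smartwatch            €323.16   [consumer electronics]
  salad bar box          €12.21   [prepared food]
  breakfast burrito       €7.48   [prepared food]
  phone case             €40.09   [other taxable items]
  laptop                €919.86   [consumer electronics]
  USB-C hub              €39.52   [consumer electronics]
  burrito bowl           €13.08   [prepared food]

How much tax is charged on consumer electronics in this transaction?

€112.36

Smartwatch €323.16: consumer electronics, €300.00 or more → 9% → €29.08
Laptop €919.86: consumer electronics, €300.00 or more → 9% → €82.79
USB-C hub €39.52: consumer electronics, under €300.00 → 1.25% → €0.49
Tax on consumer electronics = €29.08 + €82.79 + €0.49 = €112.36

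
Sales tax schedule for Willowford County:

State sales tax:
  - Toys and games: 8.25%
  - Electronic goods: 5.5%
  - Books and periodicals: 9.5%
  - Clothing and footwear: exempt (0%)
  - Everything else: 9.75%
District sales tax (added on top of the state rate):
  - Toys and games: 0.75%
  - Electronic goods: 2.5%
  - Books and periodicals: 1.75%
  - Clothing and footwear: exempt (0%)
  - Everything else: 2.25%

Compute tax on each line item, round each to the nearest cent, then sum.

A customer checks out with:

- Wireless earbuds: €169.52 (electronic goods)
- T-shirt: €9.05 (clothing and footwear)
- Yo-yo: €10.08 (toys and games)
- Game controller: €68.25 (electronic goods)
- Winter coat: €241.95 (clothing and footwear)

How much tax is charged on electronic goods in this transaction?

Wireless earbuds €169.52: electronic goods → 5.5% + 2.5% district = 8% → €13.56
Game controller €68.25: electronic goods → 5.5% + 2.5% district = 8% → €5.46
Tax on electronic goods = €13.56 + €5.46 = €19.02

€19.02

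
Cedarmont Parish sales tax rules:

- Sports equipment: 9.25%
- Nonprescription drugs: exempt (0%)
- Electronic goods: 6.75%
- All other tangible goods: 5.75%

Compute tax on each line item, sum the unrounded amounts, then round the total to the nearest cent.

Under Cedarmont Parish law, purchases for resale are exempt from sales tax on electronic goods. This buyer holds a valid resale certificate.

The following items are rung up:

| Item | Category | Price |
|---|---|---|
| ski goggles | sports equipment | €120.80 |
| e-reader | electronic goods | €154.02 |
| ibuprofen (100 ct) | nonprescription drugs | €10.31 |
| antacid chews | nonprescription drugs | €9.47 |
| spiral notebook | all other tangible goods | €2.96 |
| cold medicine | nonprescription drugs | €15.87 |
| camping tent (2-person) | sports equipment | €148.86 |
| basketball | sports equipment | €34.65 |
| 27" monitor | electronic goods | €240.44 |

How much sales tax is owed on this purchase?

€28.32

Ski goggles €120.80: sports equipment → 9.25% → €11.174
E-reader €154.02: electronic goods, buyer-exempt → 0% → €0.00
Ibuprofen (100 ct) €10.31: nonprescription drugs → 0% → €0.00
Antacid chews €9.47: nonprescription drugs → 0% → €0.00
Spiral notebook €2.96: all other tangible goods → 5.75% → €0.1702
Cold medicine €15.87: nonprescription drugs → 0% → €0.00
Camping tent (2-person) €148.86: sports equipment → 9.25% → €13.76955
Basketball €34.65: sports equipment → 9.25% → €3.205125
27" monitor €240.44: electronic goods, buyer-exempt → 0% → €0.00
Unrounded tax sum = €28.318875 → €28.32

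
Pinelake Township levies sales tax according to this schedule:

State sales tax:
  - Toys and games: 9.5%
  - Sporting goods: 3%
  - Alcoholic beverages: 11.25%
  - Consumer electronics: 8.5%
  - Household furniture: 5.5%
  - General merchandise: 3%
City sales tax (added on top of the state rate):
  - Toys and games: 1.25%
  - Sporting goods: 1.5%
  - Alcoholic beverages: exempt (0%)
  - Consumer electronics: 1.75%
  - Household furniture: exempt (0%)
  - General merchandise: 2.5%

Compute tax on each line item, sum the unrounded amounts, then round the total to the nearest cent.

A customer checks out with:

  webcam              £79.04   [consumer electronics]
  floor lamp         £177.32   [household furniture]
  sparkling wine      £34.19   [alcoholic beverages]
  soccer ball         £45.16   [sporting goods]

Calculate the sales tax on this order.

£23.73

Webcam £79.04: consumer electronics → 8.5% + 1.75% city = 10.25% → £8.1016
Floor lamp £177.32: household furniture → 5.5% + 0% city = 5.5% → £9.7526
Sparkling wine £34.19: alcoholic beverages → 11.25% + 0% city = 11.25% → £3.846375
Soccer ball £45.16: sporting goods → 3% + 1.5% city = 4.5% → £2.0322
Unrounded tax sum = £23.732775 → £23.73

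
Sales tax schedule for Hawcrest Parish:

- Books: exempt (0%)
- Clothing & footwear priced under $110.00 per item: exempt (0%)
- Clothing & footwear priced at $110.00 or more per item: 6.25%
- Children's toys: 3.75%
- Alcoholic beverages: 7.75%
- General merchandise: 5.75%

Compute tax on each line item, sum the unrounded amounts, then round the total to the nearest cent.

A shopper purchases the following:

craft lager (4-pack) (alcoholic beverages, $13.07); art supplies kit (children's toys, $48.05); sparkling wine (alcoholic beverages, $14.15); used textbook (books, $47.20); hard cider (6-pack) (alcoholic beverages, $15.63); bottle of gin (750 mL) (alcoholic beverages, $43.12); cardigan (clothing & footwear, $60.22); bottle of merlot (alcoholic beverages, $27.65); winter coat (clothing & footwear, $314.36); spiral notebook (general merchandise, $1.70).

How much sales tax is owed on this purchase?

Craft lager (4-pack) $13.07: alcoholic beverages → 7.75% → $1.012925
Art supplies kit $48.05: children's toys → 3.75% → $1.801875
Sparkling wine $14.15: alcoholic beverages → 7.75% → $1.096625
Used textbook $47.20: books → 0% → $0.00
Hard cider (6-pack) $15.63: alcoholic beverages → 7.75% → $1.211325
Bottle of gin (750 mL) $43.12: alcoholic beverages → 7.75% → $3.3418
Cardigan $60.22: clothing & footwear, under $110.00 → 0% → $0.00
Bottle of merlot $27.65: alcoholic beverages → 7.75% → $2.142875
Winter coat $314.36: clothing & footwear, $110.00 or more → 6.25% → $19.6475
Spiral notebook $1.70: general merchandise → 5.75% → $0.09775
Unrounded tax sum = $30.352675 → $30.35

$30.35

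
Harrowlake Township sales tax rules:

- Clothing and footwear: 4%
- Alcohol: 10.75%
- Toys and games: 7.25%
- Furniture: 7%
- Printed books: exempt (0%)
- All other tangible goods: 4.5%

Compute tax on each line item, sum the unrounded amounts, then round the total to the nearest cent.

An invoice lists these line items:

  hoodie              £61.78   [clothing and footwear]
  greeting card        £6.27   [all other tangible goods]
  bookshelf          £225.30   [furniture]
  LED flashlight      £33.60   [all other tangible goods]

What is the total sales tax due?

Hoodie £61.78: clothing and footwear → 4% → £2.4712
Greeting card £6.27: all other tangible goods → 4.5% → £0.28215
Bookshelf £225.30: furniture → 7% → £15.771
LED flashlight £33.60: all other tangible goods → 4.5% → £1.512
Unrounded tax sum = £20.03635 → £20.04

£20.04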